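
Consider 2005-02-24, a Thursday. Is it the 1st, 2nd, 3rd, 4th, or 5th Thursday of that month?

4th

Day 24 falls in week ⌈24/7⌉ of the month.
Days 1–7 hold the 1st Thursday, 8–14 the 2nd, 15–21 the 3rd, 22–28 the 4th, 29–31 the 5th.
24 is in the range for the 4th.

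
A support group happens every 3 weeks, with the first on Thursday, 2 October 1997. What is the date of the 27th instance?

1 April 1999

The 27th occurrence is 26 intervals after the first: 26 × 21 = 546 days after 2 October 1997.
October has 31 days — 29 days to the end of October leaves 517.
From end of October to end of 1997 is 61 days (456 left).
1998 has 365 days (91 left).
January has 31 days (60 left).
February has 28 days (32 left).
March has 31 days (1 left).
1 day into April → 1 April 1999.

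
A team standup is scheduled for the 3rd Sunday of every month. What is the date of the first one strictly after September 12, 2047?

September 2047 starts on a Sunday; its first Sunday is the 1st, so the 3rd Sunday is the 15th — September 15, 2047.
September 15, 2047 is after September 12, 2047, so that is the next one.

September 15, 2047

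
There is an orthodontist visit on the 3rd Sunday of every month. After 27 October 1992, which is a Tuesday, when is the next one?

15 November 1992

October 1992 starts on a Thursday; its first Sunday is the 4th, so the 3rd Sunday is the 18th — 18 October 1992.
That is not after 27 October 1992, so look at November 1992.
November 1992 starts on a Sunday; its first Sunday is the 1st, so the 3rd Sunday is the 15th — 15 November 1992.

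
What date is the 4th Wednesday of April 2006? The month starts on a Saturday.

April 2006 begins on a Saturday, so the first Wednesday is April 5 (4 days later).
The 4th Wednesday is 3 weeks later: 5 + 21 = 26.

April 26, 2006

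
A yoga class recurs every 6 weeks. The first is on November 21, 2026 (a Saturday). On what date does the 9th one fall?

October 23, 2027

The 9th occurrence is 8 intervals after the first: 8 × 42 = 336 days after November 21, 2026.
November has 30 days — 9 days to the end of November leaves 327.
December has 31 days (296 left).
January has 31 days (265 left).
February has 28 days (237 left).
March has 31 days (206 left).
April has 30 days (176 left).
May has 31 days (145 left).
June has 30 days (115 left).
July has 31 days (84 left).
August has 31 days (53 left).
September has 30 days (23 left).
23 days into October → October 23, 2027.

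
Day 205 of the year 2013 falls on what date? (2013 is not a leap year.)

January has 31 days (205 − 31 = 174 remain).
February has 28 days (174 − 28 = 146 remain).
March has 31 days (146 − 31 = 115 remain).
April has 30 days (115 − 30 = 85 remain).
May has 31 days (85 − 31 = 54 remain).
June has 30 days (54 − 30 = 24 remain).
24 into July → July 24.

2013-07-24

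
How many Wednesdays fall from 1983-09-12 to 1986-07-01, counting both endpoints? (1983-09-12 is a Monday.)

1983-09-12 is a Monday; the first Wednesday on or after it is 1983-09-14 (2 days later).
From 1983-09-14 to 1986-07-01: 108 + 366 + 365 + 182 = 1021 days (rest of 1983, 1984, 1985, to 1986-07-01 in 1986).
1021 ÷ 7 = 145 full weeks with remainder 6, so 145 more Wednesdays after the first → 146.

146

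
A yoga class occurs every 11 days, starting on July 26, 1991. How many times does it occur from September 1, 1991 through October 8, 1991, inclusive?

3

Occurrences land 11·i days after July 26, 1991 for i = 0, 1, 2, …
September 1, 1991 is 37 days after the start; 37 ÷ 11 = 3 remainder 4; since the remainder is 4, round up to i = 4. First occurrence in the window: #5 on September 8, 1991 (4×11 = 44 days in).
October 8, 1991 is 74 days after the start; 74 ÷ 11 = 6 remainder 8. Last occurrence in the window: #7 on September 30, 1991.
Occurrences #5 through #7: 3 in total.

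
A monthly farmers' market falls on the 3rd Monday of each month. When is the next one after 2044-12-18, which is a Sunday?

2044-12-19

December 2044 starts on a Thursday; its first Monday is the 5th, so the 3rd Monday is the 19th — 2044-12-19.
2044-12-19 is after 2044-12-18, so that is the next one.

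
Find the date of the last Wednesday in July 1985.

July 31, 1985

The first Wednesday of July 1985 is July 3.
July 1985 has 31 days. Adding weeks: 3, 10, 17, 24, 31 — the last one ≤ 31 is the 31st.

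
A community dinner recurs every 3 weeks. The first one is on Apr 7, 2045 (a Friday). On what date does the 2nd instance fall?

Apr 28, 2045

The 2nd occurrence is 1 interval after the first: 1 × 21 = 21 days after Apr 7, 2045.
21 days later is Apr 28, 2045.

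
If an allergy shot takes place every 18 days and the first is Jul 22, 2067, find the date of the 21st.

Jul 16, 2068

The 21st occurrence is 20 intervals after the first: 20 × 18 = 360 days after Jul 22, 2067.
Jul has 31 days — 9 days to the end of Jul leaves 351.
Aug has 31 days (320 left).
Sep has 30 days (290 left).
Oct has 31 days (259 left).
Nov has 30 days (229 left).
Dec has 31 days (198 left).
Jan has 31 days (167 left).
Feb has 29 days (138 left).
Mar has 31 days (107 left).
Apr has 30 days (77 left).
May has 31 days (46 left).
Jun has 30 days (16 left).
16 days into Jul → Jul 16, 2068.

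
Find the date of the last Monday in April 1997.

The first Monday of April 1997 is April 7.
April 1997 has 30 days. Adding weeks: 7, 14, 21, 28 — the last one ≤ 30 is the 28th.

1997-04-28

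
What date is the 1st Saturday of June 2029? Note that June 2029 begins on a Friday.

2029-06-02

June 2029 begins on a Friday, so the first Saturday is June 2 (1 day later).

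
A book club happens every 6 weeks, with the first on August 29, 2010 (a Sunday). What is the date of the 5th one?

The 5th occurrence is 4 intervals after the first: 4 × 42 = 168 days after August 29, 2010.
August has 31 days — 2 days to the end of August leaves 166.
September has 30 days (136 left).
October has 31 days (105 left).
November has 30 days (75 left).
December has 31 days (44 left).
January has 31 days (13 left).
13 days into February → February 13, 2011.

February 13, 2011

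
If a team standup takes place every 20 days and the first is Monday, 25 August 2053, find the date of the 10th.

21 February 2054

The 10th occurrence is 9 intervals after the first: 9 × 20 = 180 days after 25 August 2053.
August has 31 days — 6 days to the end of August leaves 174.
September has 30 days (144 left).
October has 31 days (113 left).
November has 30 days (83 left).
December has 31 days (52 left).
January has 31 days (21 left).
21 days into February → 21 February 2054.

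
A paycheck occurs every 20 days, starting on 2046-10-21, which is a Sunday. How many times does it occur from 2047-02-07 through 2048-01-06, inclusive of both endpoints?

17

Occurrences land 20·i days after 2046-10-21 for i = 0, 1, 2, …
2047-02-07 is 109 days after the start; 109 ÷ 20 = 5 remainder 9; since the remainder is 9, round up to i = 6. First occurrence in the window: #7 on 2047-02-18 (6×20 = 120 days in).
2048-01-06 is 442 days after the start; 442 ÷ 20 = 22 remainder 2. Last occurrence in the window: #23 on 2048-01-04.
Occurrences #7 through #23: 17 in total.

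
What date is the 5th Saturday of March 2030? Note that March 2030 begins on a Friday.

March 2030 begins on a Friday, so the first Saturday is March 2 (1 day later).
The 5th Saturday is 4 weeks later: 2 + 28 = 30.

2030-03-30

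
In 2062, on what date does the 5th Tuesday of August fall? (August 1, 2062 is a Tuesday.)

August 2062 begins on a Tuesday, so the first Tuesday is August 1.
The 5th Tuesday is 4 weeks later: 1 + 28 = 29.

2062-08-29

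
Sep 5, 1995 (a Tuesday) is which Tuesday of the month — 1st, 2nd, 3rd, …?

1st

Day 5 falls in week ⌈5/7⌉ of the month.
Days 1–7 hold the 1st Tuesday, 8–14 the 2nd, 15–21 the 3rd, 22–28 the 4th, 29–31 the 5th.
5 is in the range for the 1st.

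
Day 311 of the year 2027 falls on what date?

November 7, 2027

January has 31 days (311 − 31 = 280 remain).
February has 28 days (280 − 28 = 252 remain).
March has 31 days (252 − 31 = 221 remain).
April has 30 days (221 − 30 = 191 remain).
May has 31 days (191 − 31 = 160 remain).
June has 30 days (160 − 30 = 130 remain).
July has 31 days (130 − 31 = 99 remain).
August has 31 days (99 − 31 = 68 remain).
September has 30 days (68 − 30 = 38 remain).
October has 31 days (38 − 31 = 7 remain).
7 into November → November 7.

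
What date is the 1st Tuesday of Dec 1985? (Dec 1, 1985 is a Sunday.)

Dec 3, 1985

Dec 1985 begins on a Sunday, so the first Tuesday is Dec 3 (2 days later).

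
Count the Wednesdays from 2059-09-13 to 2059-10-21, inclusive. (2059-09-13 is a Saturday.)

2059-09-13 is a Saturday; the first Wednesday on or after it is 2059-09-17 (4 days later).
From 2059-09-17 to 2059-10-21: 13 + 21 = 34 days (rest of September, October).
34 ÷ 7 = 4 full weeks with remainder 6, so 4 more Wednesdays after the first → 5.

5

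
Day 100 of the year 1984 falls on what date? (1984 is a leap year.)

January has 31 days (100 − 31 = 69 remain).
February has 29 days (69 − 29 = 40 remain).
March has 31 days (40 − 31 = 9 remain).
9 into April → April 9.

1984-04-09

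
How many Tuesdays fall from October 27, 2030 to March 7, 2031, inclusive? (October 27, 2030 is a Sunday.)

19

October 27, 2030 is a Sunday; the first Tuesday on or after it is October 29, 2030 (2 days later).
From October 29, 2030 to March 7, 2031: 2 + 30 + 31 + 31 + 28 + 7 = 129 days (rest of October, November, December, January, February, March).
129 ÷ 7 = 18 full weeks with remainder 3, so 18 more Tuesdays after the first → 19.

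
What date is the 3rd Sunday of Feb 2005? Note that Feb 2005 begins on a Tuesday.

Feb 20, 2005

Feb 2005 begins on a Tuesday, so the first Sunday is Feb 6 (5 days later).
The 3rd Sunday is 2 weeks later: 6 + 14 = 20.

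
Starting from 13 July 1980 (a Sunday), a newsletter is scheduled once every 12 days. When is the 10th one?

The 10th occurrence is 9 intervals after the first: 9 × 12 = 108 days after 13 July 1980.
July has 31 days — 18 days to the end of July leaves 90.
August has 31 days (59 left).
September has 30 days (29 left).
29 days into October → 29 October 1980.

29 October 1980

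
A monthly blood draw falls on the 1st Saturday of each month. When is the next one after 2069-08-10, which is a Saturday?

2069-09-07

August 2069 starts on a Thursday, so its 1st Saturday is 2069-08-03 (2 days in).
That is not after 2069-08-10, so look at September 2069.
September 2069 starts on a Sunday, so its 1st Saturday is 2069-09-07 (6 days in).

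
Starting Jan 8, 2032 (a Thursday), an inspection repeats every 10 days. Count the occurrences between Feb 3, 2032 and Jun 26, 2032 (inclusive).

15

Occurrences land 10·i days after Jan 8, 2032 for i = 0, 1, 2, …
Feb 3, 2032 is 26 days after the start; 26 ÷ 10 = 2 remainder 6; since the remainder is 6, round up to i = 3. First occurrence in the window: #4 on Feb 7, 2032 (3×10 = 30 days in).
Jun 26, 2032 is 170 days after the start; 170 ÷ 10 = 17 remainder 0. Last occurrence in the window: #18 on Jun 26, 2032.
Occurrences #4 through #18: 15 in total.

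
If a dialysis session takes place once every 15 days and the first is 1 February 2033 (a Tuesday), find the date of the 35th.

The 35th occurrence is 34 intervals after the first: 34 × 15 = 510 days after 1 February 2033.
February has 28 days — 27 days to the end of February leaves 483.
From end of February to end of 2033 is 306 days (177 left).
January has 31 days (146 left).
February has 28 days (118 left).
March has 31 days (87 left).
April has 30 days (57 left).
May has 31 days (26 left).
26 days into June → 26 June 2034.

26 June 2034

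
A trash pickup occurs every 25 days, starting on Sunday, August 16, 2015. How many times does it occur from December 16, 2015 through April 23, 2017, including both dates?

20

Occurrences land 25·i days after August 16, 2015 for i = 0, 1, 2, …
December 16, 2015 is 122 days after the start; 122 ÷ 25 = 4 remainder 22; since the remainder is 22, round up to i = 5. First occurrence in the window: #6 on December 19, 2015 (5×25 = 125 days in).
April 23, 2017 is 616 days after the start; 616 ÷ 25 = 24 remainder 16. Last occurrence in the window: #25 on April 7, 2017.
Occurrences #6 through #25: 20 in total.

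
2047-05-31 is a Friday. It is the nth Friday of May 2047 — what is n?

5th

Day 31 falls in week ⌈31/7⌉ of the month.
Days 1–7 hold the 1st Friday, 8–14 the 2nd, 15–21 the 3rd, 22–28 the 4th, 29–31 the 5th.
31 is in the range for the 5th.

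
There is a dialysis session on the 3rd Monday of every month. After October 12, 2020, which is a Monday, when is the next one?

October 2020 starts on a Thursday; its first Monday is the 5th, so the 3rd Monday is the 19th — October 19, 2020.
October 19, 2020 is after October 12, 2020, so that is the next one.

October 19, 2020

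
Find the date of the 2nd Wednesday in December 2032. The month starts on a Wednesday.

8 December 2032

December 2032 begins on a Wednesday, so the first Wednesday is December 1.
The 2nd Wednesday is 1 weeks later: 1 + 7 = 8.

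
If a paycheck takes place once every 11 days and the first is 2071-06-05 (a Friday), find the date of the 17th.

The 17th occurrence is 16 intervals after the first: 16 × 11 = 176 days after 2071-06-05.
June has 30 days — 25 days to the end of June leaves 151.
July has 31 days (120 left).
August has 31 days (89 left).
September has 30 days (59 left).
October has 31 days (28 left).
28 days into November → 2071-11-28.

2071-11-28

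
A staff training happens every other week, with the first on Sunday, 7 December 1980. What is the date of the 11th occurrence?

The 11th occurrence is 10 intervals after the first: 10 × 14 = 140 days after 7 December 1980.
December has 31 days — 24 days to the end of December leaves 116.
January has 31 days (85 left).
February has 28 days (57 left).
March has 31 days (26 left).
26 days into April → 26 April 1981.

26 April 1981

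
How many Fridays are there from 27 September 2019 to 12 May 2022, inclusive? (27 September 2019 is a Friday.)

137

27 September 2019 is a Friday; the first Friday on or after it is 27 September 2019.
From 27 September 2019 to 12 May 2022: 95 + 366 + 365 + 132 = 958 days (rest of 2019, 2020, 2021, to 12 May 2022 in 2022).
958 ÷ 7 = 136 full weeks with remainder 6, so 136 more Fridays after the first → 137.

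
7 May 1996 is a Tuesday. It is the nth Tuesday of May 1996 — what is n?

Day 7 falls in week ⌈7/7⌉ of the month.
Days 1–7 hold the 1st Tuesday, 8–14 the 2nd, 15–21 the 3rd, 22–28 the 4th, 29–31 the 5th.
7 is in the range for the 1st.

1st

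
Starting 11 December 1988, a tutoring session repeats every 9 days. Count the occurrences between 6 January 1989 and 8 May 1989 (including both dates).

14

Occurrences land 9·i days after 11 December 1988 for i = 0, 1, 2, …
6 January 1989 is 26 days after the start; 26 ÷ 9 = 2 remainder 8; since the remainder is 8, round up to i = 3. First occurrence in the window: #4 on 7 January 1989 (3×9 = 27 days in).
8 May 1989 is 148 days after the start; 148 ÷ 9 = 16 remainder 4. Last occurrence in the window: #17 on 4 May 1989.
Occurrences #4 through #17: 14 in total.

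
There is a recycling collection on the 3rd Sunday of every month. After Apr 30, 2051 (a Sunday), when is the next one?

Apr 2051 starts on a Saturday; its first Sunday is the 2nd, so the 3rd Sunday is the 16th — Apr 16, 2051.
That is not after Apr 30, 2051, so look at May 2051.
May 2051 starts on a Monday; its first Sunday is the 7th, so the 3rd Sunday is the 21st — May 21, 2051.

May 21, 2051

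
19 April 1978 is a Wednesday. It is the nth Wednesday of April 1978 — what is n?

Day 19 falls in week ⌈19/7⌉ of the month.
Days 1–7 hold the 1st Wednesday, 8–14 the 2nd, 15–21 the 3rd, 22–28 the 4th, 29–31 the 5th.
19 is in the range for the 3rd.

3rd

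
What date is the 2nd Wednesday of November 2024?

November 2024 begins on a Friday, so the first Wednesday is November 6 (5 days later).
The 2nd Wednesday is 1 weeks later: 6 + 7 = 13.

13 November 2024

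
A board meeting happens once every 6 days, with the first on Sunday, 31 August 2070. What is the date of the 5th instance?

The 5th occurrence is 4 intervals after the first: 4 × 6 = 24 days after 31 August 2070.
August has 31 days — 0 days to the end of August leaves 24.
24 days into September → 24 September 2070.

24 September 2070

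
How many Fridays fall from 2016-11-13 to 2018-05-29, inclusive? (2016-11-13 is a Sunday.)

2016-11-13 is a Sunday; the first Friday on or after it is 2016-11-18 (5 days later).
From 2016-11-18 to 2018-05-29: 43 + 365 + 149 = 557 days (rest of 2016, 2017, to 2018-05-29 in 2018).
557 ÷ 7 = 79 full weeks with remainder 4, so 79 more Fridays after the first → 80.

80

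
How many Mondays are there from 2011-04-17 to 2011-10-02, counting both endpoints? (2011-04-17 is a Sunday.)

2011-04-17 is a Sunday; the first Monday on or after it is 2011-04-18 (1 day later).
From 2011-04-18 to 2011-10-02: 12 + 31 + 30 + 31 + 31 + 30 + 2 = 167 days (rest of April, May, June, July, August, September, October).
167 ÷ 7 = 23 full weeks with remainder 6, so 23 more Mondays after the first → 24.

24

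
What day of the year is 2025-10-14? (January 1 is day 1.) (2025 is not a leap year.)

287

Days in months before October: 31 + 28 + 31 + 30 + 31 + 30 + 31 + 31 + 30 = 273.
Plus 14 days into October → day 287.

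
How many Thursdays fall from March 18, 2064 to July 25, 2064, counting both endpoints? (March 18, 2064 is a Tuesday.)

19

March 18, 2064 is a Tuesday; the first Thursday on or after it is March 20, 2064 (2 days later).
From March 20, 2064 to July 25, 2064: 11 + 30 + 31 + 30 + 25 = 127 days (rest of March, April, May, June, July).
127 ÷ 7 = 18 full weeks with remainder 1, so 18 more Thursdays after the first → 19.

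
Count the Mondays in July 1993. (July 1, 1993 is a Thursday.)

4

July 1, 1993 is a Thursday; the first Monday on or after it is July 5, 1993 (4 days later).
From July 5, 1993 to July 31, 1993 is 31 − 5 = 26 days.
26 ÷ 7 = 3 full weeks with remainder 5, so 3 more Mondays after the first → 4.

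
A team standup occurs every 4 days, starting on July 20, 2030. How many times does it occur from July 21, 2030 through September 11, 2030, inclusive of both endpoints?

13

Occurrences land 4·i days after July 20, 2030 for i = 0, 1, 2, …
July 21, 2030 is 1 day after the start; 1 ÷ 4 = 0 remainder 1; since the remainder is 1, round up to i = 1. First occurrence in the window: #2 on July 24, 2030 (1×4 = 4 days in).
September 11, 2030 is 53 days after the start; 53 ÷ 4 = 13 remainder 1. Last occurrence in the window: #14 on September 10, 2030.
Occurrences #2 through #14: 13 in total.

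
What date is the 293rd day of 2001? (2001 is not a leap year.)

October 20, 2001

January has 31 days (293 − 31 = 262 remain).
February has 28 days (262 − 28 = 234 remain).
March has 31 days (234 − 31 = 203 remain).
April has 30 days (203 − 30 = 173 remain).
May has 31 days (173 − 31 = 142 remain).
June has 30 days (142 − 30 = 112 remain).
July has 31 days (112 − 31 = 81 remain).
August has 31 days (81 − 31 = 50 remain).
September has 30 days (50 − 30 = 20 remain).
20 into October → October 20.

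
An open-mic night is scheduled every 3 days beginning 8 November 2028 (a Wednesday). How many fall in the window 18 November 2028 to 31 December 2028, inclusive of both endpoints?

14

Occurrences land 3·i days after 8 November 2028 for i = 0, 1, 2, …
18 November 2028 is 10 days after the start; 10 ÷ 3 = 3 remainder 1; since the remainder is 1, round up to i = 4. First occurrence in the window: #5 on 20 November 2028 (4×3 = 12 days in).
31 December 2028 is 53 days after the start; 53 ÷ 3 = 17 remainder 2. Last occurrence in the window: #18 on 29 December 2028.
Occurrences #5 through #18: 14 in total.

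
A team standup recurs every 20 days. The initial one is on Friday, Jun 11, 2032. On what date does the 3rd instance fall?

Jul 21, 2032

The 3rd occurrence is 2 intervals after the first: 2 × 20 = 40 days after Jun 11, 2032.
Jun has 30 days — 19 days to the end of Jun leaves 21.
21 days into Jul → Jul 21, 2032.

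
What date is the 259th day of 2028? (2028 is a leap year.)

Jan has 31 days (259 − 31 = 228 remain).
Feb has 29 days (228 − 29 = 199 remain).
Mar has 31 days (199 − 31 = 168 remain).
Apr has 30 days (168 − 30 = 138 remain).
May has 31 days (138 − 31 = 107 remain).
Jun has 30 days (107 − 30 = 77 remain).
Jul has 31 days (77 − 31 = 46 remain).
Aug has 31 days (46 − 31 = 15 remain).
15 into Sep → Sep 15.

Sep 15, 2028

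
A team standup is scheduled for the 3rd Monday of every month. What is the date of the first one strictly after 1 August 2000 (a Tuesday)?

August 2000 starts on a Tuesday; its first Monday is the 7th, so the 3rd Monday is the 21st — 21 August 2000.
21 August 2000 is after 1 August 2000, so that is the next one.

21 August 2000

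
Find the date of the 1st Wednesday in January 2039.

5 January 2039

The first Wednesday of January 2039 is January 5.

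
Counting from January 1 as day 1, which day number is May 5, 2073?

Days in months before May: 31 + 28 + 31 + 30 = 120.
Plus 5 days into May → day 125.

125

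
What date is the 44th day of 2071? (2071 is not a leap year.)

January has 31 days (44 − 31 = 13 remain).
13 into February → February 13.

13 February 2071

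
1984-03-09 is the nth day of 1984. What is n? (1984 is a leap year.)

Days in months before March: 31 + 29 = 60.
Plus 9 days into March → day 69.

69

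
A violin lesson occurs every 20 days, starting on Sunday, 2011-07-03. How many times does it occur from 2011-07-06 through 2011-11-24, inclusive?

7

Occurrences land 20·i days after 2011-07-03 for i = 0, 1, 2, …
2011-07-06 is 3 days after the start; 3 ÷ 20 = 0 remainder 3; since the remainder is 3, round up to i = 1. First occurrence in the window: #2 on 2011-07-23 (1×20 = 20 days in).
2011-11-24 is 144 days after the start; 144 ÷ 20 = 7 remainder 4. Last occurrence in the window: #8 on 2011-11-20.
Occurrences #2 through #8: 7 in total.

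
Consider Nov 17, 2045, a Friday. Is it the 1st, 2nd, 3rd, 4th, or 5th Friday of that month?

Day 17 falls in week ⌈17/7⌉ of the month.
Days 1–7 hold the 1st Friday, 8–14 the 2nd, 15–21 the 3rd, 22–28 the 4th, 29–31 the 5th.
17 is in the range for the 3rd.

3rd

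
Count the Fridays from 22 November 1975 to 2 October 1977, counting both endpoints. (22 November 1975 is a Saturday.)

97

22 November 1975 is a Saturday; the first Friday on or after it is 28 November 1975 (6 days later).
From 28 November 1975 to 2 October 1977: 33 + 366 + 275 = 674 days (rest of 1975, 1976, to 2 October 1977 in 1977).
674 ÷ 7 = 96 full weeks with remainder 2, so 96 more Fridays after the first → 97.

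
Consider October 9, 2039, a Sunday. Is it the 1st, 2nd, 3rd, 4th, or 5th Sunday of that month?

2nd

Day 9 falls in week ⌈9/7⌉ of the month.
Days 1–7 hold the 1st Sunday, 8–14 the 2nd, 15–21 the 3rd, 22–28 the 4th, 29–31 the 5th.
9 is in the range for the 2nd.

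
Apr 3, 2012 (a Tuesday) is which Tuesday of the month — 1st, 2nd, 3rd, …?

Day 3 falls in week ⌈3/7⌉ of the month.
Days 1–7 hold the 1st Tuesday, 8–14 the 2nd, 15–21 the 3rd, 22–28 the 4th, 29–31 the 5th.
3 is in the range for the 1st.

1st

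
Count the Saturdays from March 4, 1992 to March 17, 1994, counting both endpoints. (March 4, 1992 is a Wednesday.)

March 4, 1992 is a Wednesday; the first Saturday on or after it is March 7, 1992 (3 days later).
From March 7, 1992 to March 17, 1994: 299 + 365 + 76 = 740 days (rest of 1992, 1993, to March 17, 1994 in 1994).
740 ÷ 7 = 105 full weeks with remainder 5, so 105 more Saturdays after the first → 106.

106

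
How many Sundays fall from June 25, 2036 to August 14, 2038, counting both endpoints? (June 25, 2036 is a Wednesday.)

111

June 25, 2036 is a Wednesday; the first Sunday on or after it is June 29, 2036 (4 days later).
From June 29, 2036 to August 14, 2038: 185 + 365 + 226 = 776 days (rest of 2036, 2037, to August 14, 2038 in 2038).
776 ÷ 7 = 110 full weeks with remainder 6, so 110 more Sundays after the first → 111.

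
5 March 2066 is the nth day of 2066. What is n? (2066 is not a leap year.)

64

Days in months before March: 31 + 28 = 59.
Plus 5 days into March → day 64.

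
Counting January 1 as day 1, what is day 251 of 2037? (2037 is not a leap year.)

8 September 2037

January has 31 days (251 − 31 = 220 remain).
February has 28 days (220 − 28 = 192 remain).
March has 31 days (192 − 31 = 161 remain).
April has 30 days (161 − 30 = 131 remain).
May has 31 days (131 − 31 = 100 remain).
June has 30 days (100 − 30 = 70 remain).
July has 31 days (70 − 31 = 39 remain).
August has 31 days (39 − 31 = 8 remain).
8 into September → September 8.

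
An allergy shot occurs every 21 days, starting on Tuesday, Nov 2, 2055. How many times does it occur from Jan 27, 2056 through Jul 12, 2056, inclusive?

8

Occurrences land 21·i days after Nov 2, 2055 for i = 0, 1, 2, …
Jan 27, 2056 is 86 days after the start; 86 ÷ 21 = 4 remainder 2; since the remainder is 2, round up to i = 5. First occurrence in the window: #6 on Feb 15, 2056 (5×21 = 105 days in).
Jul 12, 2056 is 253 days after the start; 253 ÷ 21 = 12 remainder 1. Last occurrence in the window: #13 on Jul 11, 2056.
Occurrences #6 through #13: 8 in total.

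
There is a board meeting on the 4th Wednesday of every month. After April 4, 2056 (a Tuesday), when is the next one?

April 2056 starts on a Saturday; its first Wednesday is the 5th, so the 4th Wednesday is the 26th — April 26, 2056.
April 26, 2056 is after April 4, 2056, so that is the next one.

April 26, 2056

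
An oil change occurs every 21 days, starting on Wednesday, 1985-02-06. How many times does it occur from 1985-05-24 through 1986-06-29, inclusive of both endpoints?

19

Occurrences land 21·i days after 1985-02-06 for i = 0, 1, 2, …
1985-05-24 is 107 days after the start; 107 ÷ 21 = 5 remainder 2; since the remainder is 2, round up to i = 6. First occurrence in the window: #7 on 1985-06-12 (6×21 = 126 days in).
1986-06-29 is 508 days after the start; 508 ÷ 21 = 24 remainder 4. Last occurrence in the window: #25 on 1986-06-25.
Occurrences #7 through #25: 19 in total.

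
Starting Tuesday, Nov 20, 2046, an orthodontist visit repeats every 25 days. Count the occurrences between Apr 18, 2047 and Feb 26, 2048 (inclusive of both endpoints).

13

Occurrences land 25·i days after Nov 20, 2046 for i = 0, 1, 2, …
Apr 18, 2047 is 149 days after the start; 149 ÷ 25 = 5 remainder 24; since the remainder is 24, round up to i = 6. First occurrence in the window: #7 on Apr 19, 2047 (6×25 = 150 days in).
Feb 26, 2048 is 463 days after the start; 463 ÷ 25 = 18 remainder 13. Last occurrence in the window: #19 on Feb 13, 2048.
Occurrences #7 through #19: 13 in total.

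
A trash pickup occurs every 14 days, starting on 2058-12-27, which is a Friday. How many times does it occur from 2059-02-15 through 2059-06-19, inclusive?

9

Occurrences land 14·i days after 2058-12-27 for i = 0, 1, 2, …
2059-02-15 is 50 days after the start; 50 ÷ 14 = 3 remainder 8; since the remainder is 8, round up to i = 4. First occurrence in the window: #5 on 2059-02-21 (4×14 = 56 days in).
2059-06-19 is 174 days after the start; 174 ÷ 14 = 12 remainder 6. Last occurrence in the window: #13 on 2059-06-13.
Occurrences #5 through #13: 9 in total.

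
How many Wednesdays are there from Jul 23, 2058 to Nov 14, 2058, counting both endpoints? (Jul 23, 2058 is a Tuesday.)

17

Jul 23, 2058 is a Tuesday; the first Wednesday on or after it is Jul 24, 2058 (1 day later).
From Jul 24, 2058 to Nov 14, 2058: 7 + 31 + 30 + 31 + 14 = 113 days (rest of Jul, Aug, Sep, Oct, Nov).
113 ÷ 7 = 16 full weeks with remainder 1, so 16 more Wednesdays after the first → 17.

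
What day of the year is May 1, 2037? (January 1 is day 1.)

121

Days in months before May: 31 + 28 + 31 + 30 = 120.
Plus 1 day into May → day 121.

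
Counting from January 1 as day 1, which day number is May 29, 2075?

Days in months before May: 31 + 28 + 31 + 30 = 120.
Plus 29 days into May → day 149.

149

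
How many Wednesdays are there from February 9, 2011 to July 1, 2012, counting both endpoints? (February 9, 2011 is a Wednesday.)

February 9, 2011 is a Wednesday; the first Wednesday on or after it is February 9, 2011.
From February 9, 2011 to July 1, 2012: 325 + 183 = 508 days (rest of 2011, to July 1, 2012 in 2012).
508 ÷ 7 = 72 full weeks with remainder 4, so 72 more Wednesdays after the first → 73.

73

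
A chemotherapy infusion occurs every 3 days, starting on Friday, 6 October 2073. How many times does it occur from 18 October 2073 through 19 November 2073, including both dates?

11

Occurrences land 3·i days after 6 October 2073 for i = 0, 1, 2, …
18 October 2073 is 12 days after the start; 12 ÷ 3 = 4 remainder 0. First occurrence in the window: #5 on 18 October 2073 (4×3 = 12 days in).
19 November 2073 is 44 days after the start; 44 ÷ 3 = 14 remainder 2. Last occurrence in the window: #15 on 17 November 2073.
Occurrences #5 through #15: 11 in total.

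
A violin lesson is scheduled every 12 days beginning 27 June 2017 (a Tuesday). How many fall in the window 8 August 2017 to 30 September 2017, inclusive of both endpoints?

4

Occurrences land 12·i days after 27 June 2017 for i = 0, 1, 2, …
8 August 2017 is 42 days after the start; 42 ÷ 12 = 3 remainder 6; since the remainder is 6, round up to i = 4. First occurrence in the window: #5 on 14 August 2017 (4×12 = 48 days in).
30 September 2017 is 95 days after the start; 95 ÷ 12 = 7 remainder 11. Last occurrence in the window: #8 on 19 September 2017.
Occurrences #5 through #8: 4 in total.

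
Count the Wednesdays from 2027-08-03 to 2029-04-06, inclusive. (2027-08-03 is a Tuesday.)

2027-08-03 is a Tuesday; the first Wednesday on or after it is 2027-08-04 (1 day later).
From 2027-08-04 to 2029-04-06: 149 + 366 + 96 = 611 days (rest of 2027, 2028, to 2029-04-06 in 2029).
611 ÷ 7 = 87 full weeks with remainder 2, so 87 more Wednesdays after the first → 88.

88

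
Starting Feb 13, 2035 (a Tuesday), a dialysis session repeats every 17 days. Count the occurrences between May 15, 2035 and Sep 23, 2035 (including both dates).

8

Occurrences land 17·i days after Feb 13, 2035 for i = 0, 1, 2, …
May 15, 2035 is 91 days after the start; 91 ÷ 17 = 5 remainder 6; since the remainder is 6, round up to i = 6. First occurrence in the window: #7 on May 26, 2035 (6×17 = 102 days in).
Sep 23, 2035 is 222 days after the start; 222 ÷ 17 = 13 remainder 1. Last occurrence in the window: #14 on Sep 22, 2035.
Occurrences #7 through #14: 8 in total.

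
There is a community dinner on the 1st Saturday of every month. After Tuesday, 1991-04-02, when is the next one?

1991-04-06

April 1991 starts on a Monday, so its 1st Saturday is 1991-04-06 (5 days in).
1991-04-06 is after 1991-04-02, so that is the next one.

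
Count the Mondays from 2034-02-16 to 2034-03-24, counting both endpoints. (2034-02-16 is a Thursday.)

2034-02-16 is a Thursday; the first Monday on or after it is 2034-02-20 (4 days later).
From 2034-02-20 to 2034-03-24: 8 + 24 = 32 days (rest of February, March).
32 ÷ 7 = 4 full weeks with remainder 4, so 4 more Mondays after the first → 5.

5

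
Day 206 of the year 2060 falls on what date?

January has 31 days (206 − 31 = 175 remain).
February has 29 days (175 − 29 = 146 remain).
March has 31 days (146 − 31 = 115 remain).
April has 30 days (115 − 30 = 85 remain).
May has 31 days (85 − 31 = 54 remain).
June has 30 days (54 − 30 = 24 remain).
24 into July → July 24.

July 24, 2060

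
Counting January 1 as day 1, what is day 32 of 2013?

January has 31 days (32 − 31 = 1 remain).
1 into February → February 1.

February 1, 2013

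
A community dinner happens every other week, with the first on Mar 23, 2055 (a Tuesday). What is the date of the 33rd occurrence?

The 33rd occurrence is 32 intervals after the first: 32 × 14 = 448 days after Mar 23, 2055.
Mar has 31 days — 8 days to the end of Mar leaves 440.
From end of Mar to end of 2055 is 275 days (165 left).
Jan has 31 days (134 left).
Feb has 29 days (105 left).
Mar has 31 days (74 left).
Apr has 30 days (44 left).
May has 31 days (13 left).
13 days into Jun → Jun 13, 2056.

Jun 13, 2056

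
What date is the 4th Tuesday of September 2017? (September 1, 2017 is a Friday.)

September 2017 begins on a Friday, so the first Tuesday is September 5 (4 days later).
The 4th Tuesday is 3 weeks later: 5 + 21 = 26.

26 September 2017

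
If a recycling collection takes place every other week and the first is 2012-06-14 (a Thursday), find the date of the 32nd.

2013-08-22

The 32nd occurrence is 31 intervals after the first: 31 × 14 = 434 days after 2012-06-14.
June has 30 days — 16 days to the end of June leaves 418.
From end of June to end of 2012 is 184 days (234 left).
January has 31 days (203 left).
February has 28 days (175 left).
March has 31 days (144 left).
April has 30 days (114 left).
May has 31 days (83 left).
June has 30 days (53 left).
July has 31 days (22 left).
22 days into August → 2013-08-22.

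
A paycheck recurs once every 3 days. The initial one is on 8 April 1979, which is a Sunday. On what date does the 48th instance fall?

The 48th occurrence is 47 intervals after the first: 47 × 3 = 141 days after 8 April 1979.
April has 30 days — 22 days to the end of April leaves 119.
May has 31 days (88 left).
June has 30 days (58 left).
July has 31 days (27 left).
27 days into August → 27 August 1979.

27 August 1979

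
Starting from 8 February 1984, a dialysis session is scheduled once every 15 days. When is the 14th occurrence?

21 August 1984

The 14th occurrence is 13 intervals after the first: 13 × 15 = 195 days after 8 February 1984.
February has 29 days — 21 days to the end of February leaves 174.
March has 31 days (143 left).
April has 30 days (113 left).
May has 31 days (82 left).
June has 30 days (52 left).
July has 31 days (21 left).
21 days into August → 21 August 1984.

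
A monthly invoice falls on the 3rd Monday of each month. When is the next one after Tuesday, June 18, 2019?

July 15, 2019

June 2019 starts on a Saturday; its first Monday is the 3rd, so the 3rd Monday is the 17th — June 17, 2019.
That is not after June 18, 2019, so look at July 2019.
July 2019 starts on a Monday; its first Monday is the 1st, so the 3rd Monday is the 15th — July 15, 2019.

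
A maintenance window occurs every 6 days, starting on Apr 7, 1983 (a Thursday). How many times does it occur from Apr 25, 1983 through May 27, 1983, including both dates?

6

Occurrences land 6·i days after Apr 7, 1983 for i = 0, 1, 2, …
Apr 25, 1983 is 18 days after the start; 18 ÷ 6 = 3 remainder 0. First occurrence in the window: #4 on Apr 25, 1983 (3×6 = 18 days in).
May 27, 1983 is 50 days after the start; 50 ÷ 6 = 8 remainder 2. Last occurrence in the window: #9 on May 25, 1983.
Occurrences #4 through #9: 6 in total.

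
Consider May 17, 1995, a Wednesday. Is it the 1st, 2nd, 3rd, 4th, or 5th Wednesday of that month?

Day 17 falls in week ⌈17/7⌉ of the month.
Days 1–7 hold the 1st Wednesday, 8–14 the 2nd, 15–21 the 3rd, 22–28 the 4th, 29–31 the 5th.
17 is in the range for the 3rd.

3rd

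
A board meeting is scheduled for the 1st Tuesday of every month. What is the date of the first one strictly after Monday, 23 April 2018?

1 May 2018

April 2018 starts on a Sunday, so its 1st Tuesday is 3 April 2018 (2 days in).
That is not after 23 April 2018, so look at May 2018.
May 2018 starts on a Tuesday, so its 1st Tuesday is 1 May 2018.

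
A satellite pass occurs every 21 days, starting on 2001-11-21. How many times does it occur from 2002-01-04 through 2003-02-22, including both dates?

Occurrences land 21·i days after 2001-11-21 for i = 0, 1, 2, …
2002-01-04 is 44 days after the start; 44 ÷ 21 = 2 remainder 2; since the remainder is 2, round up to i = 3. First occurrence in the window: #4 on 2002-01-23 (3×21 = 63 days in).
2003-02-22 is 458 days after the start; 458 ÷ 21 = 21 remainder 17. Last occurrence in the window: #22 on 2003-02-05.
Occurrences #4 through #22: 19 in total.

19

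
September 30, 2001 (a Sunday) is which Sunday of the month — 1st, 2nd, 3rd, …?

Day 30 falls in week ⌈30/7⌉ of the month.
Days 1–7 hold the 1st Sunday, 8–14 the 2nd, 15–21 the 3rd, 22–28 the 4th, 29–31 the 5th.
30 is in the range for the 5th.

5th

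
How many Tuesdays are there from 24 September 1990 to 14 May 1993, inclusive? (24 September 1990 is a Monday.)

24 September 1990 is a Monday; the first Tuesday on or after it is 25 September 1990 (1 day later).
From 25 September 1990 to 14 May 1993: 97 + 365 + 366 + 134 = 962 days (rest of 1990, 1991, 1992, to 14 May 1993 in 1993).
962 ÷ 7 = 137 full weeks with remainder 3, so 137 more Tuesdays after the first → 138.

138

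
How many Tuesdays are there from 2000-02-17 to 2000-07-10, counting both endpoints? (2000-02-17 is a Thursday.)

2000-02-17 is a Thursday; the first Tuesday on or after it is 2000-02-22 (5 days later).
From 2000-02-22 to 2000-07-10: 7 + 31 + 30 + 31 + 30 + 10 = 139 days (rest of February, March, April, May, June, July).
139 ÷ 7 = 19 full weeks with remainder 6, so 19 more Tuesdays after the first → 20.

20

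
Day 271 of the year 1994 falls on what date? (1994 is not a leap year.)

Jan has 31 days (271 − 31 = 240 remain).
Feb has 28 days (240 − 28 = 212 remain).
Mar has 31 days (212 − 31 = 181 remain).
Apr has 30 days (181 − 30 = 151 remain).
May has 31 days (151 − 31 = 120 remain).
Jun has 30 days (120 − 30 = 90 remain).
Jul has 31 days (90 − 31 = 59 remain).
Aug has 31 days (59 − 31 = 28 remain).
28 into Sep → Sep 28.

Sep 28, 1994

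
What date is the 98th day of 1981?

1981-04-08

January has 31 days (98 − 31 = 67 remain).
February has 28 days (67 − 28 = 39 remain).
March has 31 days (39 − 31 = 8 remain).
8 into April → April 8.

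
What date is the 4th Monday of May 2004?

May 24, 2004

May 2004 begins on a Saturday, so the first Monday is May 3 (2 days later).
The 4th Monday is 3 weeks later: 3 + 21 = 24.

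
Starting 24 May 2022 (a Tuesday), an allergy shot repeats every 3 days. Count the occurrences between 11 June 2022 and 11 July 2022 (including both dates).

Occurrences land 3·i days after 24 May 2022 for i = 0, 1, 2, …
11 June 2022 is 18 days after the start; 18 ÷ 3 = 6 remainder 0. First occurrence in the window: #7 on 11 June 2022 (6×3 = 18 days in).
11 July 2022 is 48 days after the start; 48 ÷ 3 = 16 remainder 0. Last occurrence in the window: #17 on 11 July 2022.
Occurrences #7 through #17: 11 in total.

11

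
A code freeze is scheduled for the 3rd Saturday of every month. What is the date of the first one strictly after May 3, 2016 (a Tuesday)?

May 21, 2016

May 2016 starts on a Sunday; its first Saturday is the 7th, so the 3rd Saturday is the 21st — May 21, 2016.
May 21, 2016 is after May 3, 2016, so that is the next one.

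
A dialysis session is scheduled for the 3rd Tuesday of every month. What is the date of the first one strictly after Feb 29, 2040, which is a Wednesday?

Mar 20, 2040

Feb 2040 starts on a Wednesday; its first Tuesday is the 7th, so the 3rd Tuesday is the 21st — Feb 21, 2040.
That is not after Feb 29, 2040, so look at Mar 2040.
Mar 2040 starts on a Thursday; its first Tuesday is the 6th, so the 3rd Tuesday is the 20th — Mar 20, 2040.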